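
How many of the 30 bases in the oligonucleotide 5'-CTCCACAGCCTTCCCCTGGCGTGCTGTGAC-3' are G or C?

A=3, G=7, C=13, T=7
G+C = 7 + 13 = 20

20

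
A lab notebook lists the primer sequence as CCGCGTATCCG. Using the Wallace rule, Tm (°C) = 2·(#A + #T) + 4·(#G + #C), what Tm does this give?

38°C

Scanning the sequence gives A=1, C=5, T=2, G=3.
A+T = 3, G+C = 8
Tm = 2(3) + 4(8) = 6 + 32 = 38°C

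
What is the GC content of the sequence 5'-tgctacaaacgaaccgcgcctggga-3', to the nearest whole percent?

60%

Base counts: A=7, T=3, G=7, C=8
G+C = 7 + 8 = 15 out of 25 bases
%GC = 15/25 × 100 = 60% ≈ 60%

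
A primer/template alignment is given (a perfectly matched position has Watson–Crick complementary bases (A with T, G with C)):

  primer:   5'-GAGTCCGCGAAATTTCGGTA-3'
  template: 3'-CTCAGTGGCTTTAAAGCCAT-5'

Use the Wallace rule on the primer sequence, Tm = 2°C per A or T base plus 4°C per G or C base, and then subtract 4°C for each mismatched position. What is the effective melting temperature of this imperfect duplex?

52°C

Primer base counts: A=5, T=5, G=6, C=4 → A+T=10, G+C=10
Perfect-match Tm = 2(10) + 4(10) = 20 + 40 = 60°C
Mismatches (positions where the bases are not complementary): 2 (at positions 6, 7)
Effective Tm = 60 − 2×4 = 60 − 8 = 52°C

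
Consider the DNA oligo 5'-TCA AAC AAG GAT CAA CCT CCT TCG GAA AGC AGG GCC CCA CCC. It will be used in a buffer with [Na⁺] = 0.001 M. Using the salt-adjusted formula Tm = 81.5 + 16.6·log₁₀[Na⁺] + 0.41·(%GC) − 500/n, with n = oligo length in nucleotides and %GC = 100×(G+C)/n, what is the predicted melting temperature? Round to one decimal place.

Length n = 42. Counting bases: A=13, G=8, C=16, T=5
G+C = 24, so %GC = 24/42 × 100 = 57.143%
Salt term: 16.6 × (-3) = -49.8
GC term: 0.41 × 57.143 = 23.429; length term: −500/42 = −11.905
Tm = 81.5 + (-49.8) + 23.429 − 11.905 = 43.224 → 43.2°C

43.2°C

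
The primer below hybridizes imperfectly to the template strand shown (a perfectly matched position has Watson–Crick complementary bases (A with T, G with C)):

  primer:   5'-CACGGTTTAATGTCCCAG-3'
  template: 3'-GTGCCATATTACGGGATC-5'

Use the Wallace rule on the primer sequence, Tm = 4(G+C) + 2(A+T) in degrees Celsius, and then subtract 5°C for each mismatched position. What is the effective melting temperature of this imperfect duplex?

Primer base counts: A=4, T=5, G=4, C=5 → A+T=9, G+C=9
Perfect-match Tm = 2(9) + 4(9) = 18 + 36 = 54°C
Mismatches (positions where the bases are not complementary): 3 (at positions 7, 13, 16)
Effective Tm = 54 − 3×5 = 54 − 15 = 39°C

39°C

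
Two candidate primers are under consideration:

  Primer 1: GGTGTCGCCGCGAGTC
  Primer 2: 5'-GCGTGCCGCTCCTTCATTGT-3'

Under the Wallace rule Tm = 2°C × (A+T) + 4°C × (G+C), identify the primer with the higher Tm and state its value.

Primer 1: A+T=4, G+C=12 → Tm = 2(4)+4(12) = 56°C
Primer 2: A+T=8, G+C=12 → Tm = 2(8)+4(12) = 64°C
56°C vs 64°C → primer 2 is higher.

Primer 2, 64°C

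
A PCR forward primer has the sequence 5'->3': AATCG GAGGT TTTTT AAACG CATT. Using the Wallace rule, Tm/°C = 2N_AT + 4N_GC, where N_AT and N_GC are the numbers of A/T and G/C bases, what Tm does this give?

64°C

Scanning the sequence gives A=7, C=3, T=9, G=5.
AT pairs contribute 16, GC pairs contribute 8.
Tm = 4·8 + 2·16 = 32 + 32 = 64°C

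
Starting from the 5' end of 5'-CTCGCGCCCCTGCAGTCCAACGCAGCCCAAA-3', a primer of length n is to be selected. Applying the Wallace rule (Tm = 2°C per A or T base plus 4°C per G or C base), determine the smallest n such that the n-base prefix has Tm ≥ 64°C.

First 17 bases: CTCGCGCCCCTGCAGTC → Tm = 60°C (< 64°C)
First 18 bases: CTCGCGCCCCTGCAGTCC → Tm = 64°C (≥ 64°C)
Each additional base adds 2°C (A/T) or 4°C (G/C), so Tm is non-decreasing in n; n = 18 is the first length to reach 64°C.

n = 18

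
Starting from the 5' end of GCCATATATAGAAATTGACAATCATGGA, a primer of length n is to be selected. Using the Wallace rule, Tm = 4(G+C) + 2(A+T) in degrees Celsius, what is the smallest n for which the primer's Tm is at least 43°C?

n = 17

First 16 bases: GCCATATATAGAAATT → Tm = 40°C (< 43°C)
First 17 bases: GCCATATATAGAAATTG → Tm = 44°C (≥ 43°C)
Each additional base adds 2°C (A/T) or 4°C (G/C), so Tm is non-decreasing in n; n = 17 is the first length to reach 43°C.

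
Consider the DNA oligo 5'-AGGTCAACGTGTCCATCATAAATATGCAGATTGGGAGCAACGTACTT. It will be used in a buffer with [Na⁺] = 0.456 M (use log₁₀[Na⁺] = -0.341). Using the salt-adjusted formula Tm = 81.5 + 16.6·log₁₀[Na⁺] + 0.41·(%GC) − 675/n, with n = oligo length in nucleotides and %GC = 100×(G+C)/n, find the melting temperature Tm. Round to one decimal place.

78.9°C

Length n = 47. A=15, G=11, C=9, T=12
G+C = 20, so %GC = 20/47 × 100 = 42.553%
Salt term: 16.6 × (-0.341) = -5.661
GC term: 0.41 × 42.553 = 17.447; length term: −675/47 = −14.362
Tm = 81.5 + (-5.661) + 17.447 − 14.362 = 78.924 → 78.9°C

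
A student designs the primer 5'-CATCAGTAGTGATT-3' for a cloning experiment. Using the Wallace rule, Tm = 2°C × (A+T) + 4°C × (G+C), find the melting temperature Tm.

38°C

Scanning the sequence gives T=5, G=3, A=4, C=2.
A+T = 9, G+C = 5
Tm = 4·5 + 2·9 = 20 + 18 = 38°C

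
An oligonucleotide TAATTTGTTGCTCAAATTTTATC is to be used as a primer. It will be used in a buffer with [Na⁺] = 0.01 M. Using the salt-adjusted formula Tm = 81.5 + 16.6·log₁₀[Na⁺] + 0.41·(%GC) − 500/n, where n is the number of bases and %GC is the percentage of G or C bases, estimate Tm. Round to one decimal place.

Length n = 23. G=2, T=12, C=3, A=6
G+C = 5, so %GC = 5/23 × 100 = 21.739%
Salt term: 16.6 × (-2) = -33.2
GC term: 0.41 × 21.739 = 8.913; length term: −500/23 = −21.739
Tm = 81.5 + (-33.2) + 8.913 − 21.739 = 35.474 → 35.5°C

35.5°C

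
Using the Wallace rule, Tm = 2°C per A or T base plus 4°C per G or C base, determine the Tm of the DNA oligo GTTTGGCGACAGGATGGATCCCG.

74°C

Scanning the sequence gives C=5, A=4, G=9, T=5.
AT pairs contribute 9, GC pairs contribute 14.
Tm = 4·14 + 2·9 = 56 + 18 = 74°C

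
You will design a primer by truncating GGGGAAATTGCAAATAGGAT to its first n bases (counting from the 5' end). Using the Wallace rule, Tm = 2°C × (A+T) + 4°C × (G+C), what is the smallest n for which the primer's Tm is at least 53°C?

First 18 bases: GGGGAAATTGCAAATAGG → Tm = 52°C (< 53°C)
First 19 bases: GGGGAAATTGCAAATAGGA → Tm = 54°C (≥ 53°C)
Each additional base adds 2°C (A/T) or 4°C (G/C), so Tm is non-decreasing in n; n = 19 is the first length to reach 53°C.

n = 19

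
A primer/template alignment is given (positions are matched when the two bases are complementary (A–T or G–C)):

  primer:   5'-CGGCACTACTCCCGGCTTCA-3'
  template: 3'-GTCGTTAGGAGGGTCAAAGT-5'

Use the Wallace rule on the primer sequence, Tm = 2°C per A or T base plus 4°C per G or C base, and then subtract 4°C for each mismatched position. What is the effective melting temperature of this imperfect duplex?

46°C

Primer base counts: A=3, T=4, G=4, C=9 → A+T=7, G+C=13
Perfect-match Tm = 2(7) + 4(13) = 14 + 52 = 66°C
Mismatches (positions where the bases are not complementary): 5 (at positions 2, 6, 8, 14, 16)
Effective Tm = 66 − 5×4 = 66 − 20 = 46°C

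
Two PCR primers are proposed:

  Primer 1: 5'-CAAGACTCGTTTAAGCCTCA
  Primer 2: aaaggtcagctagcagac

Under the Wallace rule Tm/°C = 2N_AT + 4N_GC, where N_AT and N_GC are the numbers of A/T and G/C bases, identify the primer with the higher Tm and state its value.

Primer 1, 58°C

Primer 1: A+T=11, G+C=9 → Tm = 2(11)+4(9) = 58°C
Primer 2: A+T=9, G+C=9 → Tm = 2(9)+4(9) = 54°C
58°C vs 54°C → primer 1 is higher.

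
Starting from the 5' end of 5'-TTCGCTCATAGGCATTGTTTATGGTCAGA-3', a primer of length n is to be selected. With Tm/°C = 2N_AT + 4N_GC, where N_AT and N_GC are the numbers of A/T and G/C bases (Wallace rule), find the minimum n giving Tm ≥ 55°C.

n = 20

First 19 bases: TTCGCTCATAGGCATTGTT → Tm = 54°C (< 55°C)
First 20 bases: TTCGCTCATAGGCATTGTTT → Tm = 56°C (≥ 55°C)
Each additional base adds 2°C (A/T) or 4°C (G/C), so Tm is non-decreasing in n; n = 20 is the first length to reach 55°C.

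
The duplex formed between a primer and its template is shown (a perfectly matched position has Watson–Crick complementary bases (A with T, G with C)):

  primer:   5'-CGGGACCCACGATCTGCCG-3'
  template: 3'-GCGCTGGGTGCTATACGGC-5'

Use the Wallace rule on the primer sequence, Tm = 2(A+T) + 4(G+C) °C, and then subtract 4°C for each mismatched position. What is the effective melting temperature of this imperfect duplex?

Primer base counts: A=3, T=2, G=6, C=8 → A+T=5, G+C=14
Perfect-match Tm = 2(5) + 4(14) = 10 + 56 = 66°C
Mismatches (positions where the bases are not complementary): 2 (at positions 3, 14)
Effective Tm = 66 − 2×4 = 66 − 8 = 58°C

58°C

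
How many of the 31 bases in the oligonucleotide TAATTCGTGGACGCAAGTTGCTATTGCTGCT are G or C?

14

Counting bases: T=11, C=6, G=8, A=6
Total G or C: 8 + 6 = 14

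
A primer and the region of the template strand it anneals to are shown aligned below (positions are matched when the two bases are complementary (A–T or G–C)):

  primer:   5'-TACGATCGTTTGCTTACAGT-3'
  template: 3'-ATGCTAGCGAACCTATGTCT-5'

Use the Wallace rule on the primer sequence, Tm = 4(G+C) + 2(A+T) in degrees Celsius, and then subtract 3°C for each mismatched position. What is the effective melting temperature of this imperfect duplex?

Primer base counts: A=4, T=8, G=4, C=4 → A+T=12, G+C=8
Perfect-match Tm = 2(12) + 4(8) = 24 + 32 = 56°C
Mismatches (positions where the bases are not complementary): 4 (at positions 9, 13, 14, 20)
Effective Tm = 56 − 4×3 = 56 − 12 = 44°C

44°C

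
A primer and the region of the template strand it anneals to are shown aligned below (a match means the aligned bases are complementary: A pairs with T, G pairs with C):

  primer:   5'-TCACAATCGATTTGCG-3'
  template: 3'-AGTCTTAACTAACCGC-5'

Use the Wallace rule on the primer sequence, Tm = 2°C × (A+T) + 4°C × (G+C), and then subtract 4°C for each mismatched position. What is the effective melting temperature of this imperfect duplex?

34°C

Primer base counts: A=4, T=5, G=3, C=4 → A+T=9, G+C=7
Perfect-match Tm = 2(9) + 4(7) = 18 + 28 = 46°C
Mismatches (positions where the bases are not complementary): 3 (at positions 4, 8, 13)
Effective Tm = 46 − 3×4 = 46 − 12 = 34°C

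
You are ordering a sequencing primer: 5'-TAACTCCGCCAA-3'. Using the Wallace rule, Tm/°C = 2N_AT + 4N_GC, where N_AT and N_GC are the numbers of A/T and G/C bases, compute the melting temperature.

36°C

Counting bases: A=4, T=2, G=1, C=5
So N_AT = 6 and N_GC = 6.
Tm = 4·6 + 2·6 = 24 + 12 = 36°C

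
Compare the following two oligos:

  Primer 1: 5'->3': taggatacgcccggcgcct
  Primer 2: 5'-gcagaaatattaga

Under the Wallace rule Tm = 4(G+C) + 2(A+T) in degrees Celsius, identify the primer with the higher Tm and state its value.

Primer 1: A+T=6, G+C=13 → Tm = 2(6)+4(13) = 64°C
Primer 2: A+T=10, G+C=4 → Tm = 2(10)+4(4) = 36°C
64°C vs 36°C → primer 1 is higher.

Primer 1, 64°C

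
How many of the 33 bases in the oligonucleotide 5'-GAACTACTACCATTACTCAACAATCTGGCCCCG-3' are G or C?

Base counts: A=10, G=4, C=12, T=7
G+C = 4 + 12 = 16

16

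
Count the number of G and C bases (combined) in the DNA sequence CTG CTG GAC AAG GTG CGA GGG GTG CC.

Counting bases: G=12, C=6, T=4, A=4
Total G or C: 12 + 6 = 18

18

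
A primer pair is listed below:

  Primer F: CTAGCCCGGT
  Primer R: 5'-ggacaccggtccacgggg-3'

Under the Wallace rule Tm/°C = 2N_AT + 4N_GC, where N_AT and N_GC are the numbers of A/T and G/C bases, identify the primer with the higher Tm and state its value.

Primer R, 64°C

Primer F: A+T=3, G+C=7 → Tm = 2(3)+4(7) = 34°C
Primer R: A+T=4, G+C=14 → Tm = 2(4)+4(14) = 64°C
34°C vs 64°C → primer R is higher.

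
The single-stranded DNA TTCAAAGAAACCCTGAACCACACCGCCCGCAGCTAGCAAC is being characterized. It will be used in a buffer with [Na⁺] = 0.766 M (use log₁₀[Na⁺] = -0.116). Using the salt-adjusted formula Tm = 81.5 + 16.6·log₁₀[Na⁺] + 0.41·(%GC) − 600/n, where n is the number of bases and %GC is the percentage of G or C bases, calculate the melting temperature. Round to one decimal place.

Length n = 40. Base counts: G=6, C=16, A=14, T=4
G+C = 22, so %GC = 22/40 × 100 = 55%
Salt term: 16.6 × (-0.116) = -1.926
GC term: 0.41 × 55 = 22.55; length term: −600/40 = −15
Tm = 81.5 + (-1.926) + 22.55 − 15 = 87.124 → 87.1°C

87.1°C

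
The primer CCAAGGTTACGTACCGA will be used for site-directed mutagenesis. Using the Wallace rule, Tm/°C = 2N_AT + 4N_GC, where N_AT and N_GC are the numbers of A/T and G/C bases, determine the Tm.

52°C

Base counts: C=5, G=4, T=3, A=5
AT pairs contribute 8, GC pairs contribute 9.
Tm = 2×8 + 4×9 = 52°C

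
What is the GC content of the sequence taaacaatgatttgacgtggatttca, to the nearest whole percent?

T=9, A=9, C=3, G=5
G+C = 5 + 3 = 8 out of 26 bases
%GC = 8/26 × 100 = 30.77% ≈ 31%

31%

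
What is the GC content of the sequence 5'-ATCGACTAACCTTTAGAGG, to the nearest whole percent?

42%

C=4, A=6, G=4, T=5
G+C = 4 + 4 = 8 out of 19 bases
%GC = 8/19 × 100 = 42.11% ≈ 42%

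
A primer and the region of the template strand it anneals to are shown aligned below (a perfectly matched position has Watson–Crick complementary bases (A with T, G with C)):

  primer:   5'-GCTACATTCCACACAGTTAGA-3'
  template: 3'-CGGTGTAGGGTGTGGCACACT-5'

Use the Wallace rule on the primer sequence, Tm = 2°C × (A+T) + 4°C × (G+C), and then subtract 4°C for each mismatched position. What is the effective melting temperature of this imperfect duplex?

Primer base counts: A=7, T=5, G=3, C=6 → A+T=12, G+C=9
Perfect-match Tm = 2(12) + 4(9) = 24 + 36 = 60°C
Mismatches (positions where the bases are not complementary): 5 (at positions 3, 8, 15, 18, 19)
Effective Tm = 60 − 5×4 = 60 − 20 = 40°C

40°C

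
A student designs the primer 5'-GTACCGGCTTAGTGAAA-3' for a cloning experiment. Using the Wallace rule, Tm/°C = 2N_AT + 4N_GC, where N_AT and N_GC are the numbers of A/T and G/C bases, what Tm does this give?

50°C

Counting bases: G=5, C=3, A=5, T=4
So N_AT = 9 and N_GC = 8.
Tm = 4·8 + 2·9 = 32 + 18 = 50°C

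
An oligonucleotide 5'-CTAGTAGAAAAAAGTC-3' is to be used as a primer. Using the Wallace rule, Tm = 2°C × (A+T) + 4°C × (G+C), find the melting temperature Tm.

Scanning the sequence gives A=8, G=3, C=2, T=3.
A+T = 11, G+C = 5
Tm = 2(11) + 4(5) = 22 + 20 = 42°C

42°C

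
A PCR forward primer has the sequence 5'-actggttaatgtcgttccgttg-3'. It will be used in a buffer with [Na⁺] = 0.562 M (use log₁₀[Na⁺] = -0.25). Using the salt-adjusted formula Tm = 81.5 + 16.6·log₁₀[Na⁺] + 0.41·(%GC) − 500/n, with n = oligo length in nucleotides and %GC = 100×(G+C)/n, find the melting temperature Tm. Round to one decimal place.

73.3°C

Length n = 22. Scanning the sequence gives G=6, T=9, A=3, C=4.
G+C = 10, so %GC = 10/22 × 100 = 45.455%
Salt term: 16.6 × (-0.25) = -4.15
GC term: 0.41 × 45.455 = 18.637; length term: −500/22 = −22.727
Tm = 81.5 + (-4.15) + 18.637 − 22.727 = 73.26 → 73.3°C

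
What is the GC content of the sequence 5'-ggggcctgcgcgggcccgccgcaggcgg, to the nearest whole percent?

93%

Counting bases: T=1, A=1, C=11, G=15
G+C = 15 + 11 = 26 out of 28 bases
%GC = 26/28 × 100 = 92.86% ≈ 93%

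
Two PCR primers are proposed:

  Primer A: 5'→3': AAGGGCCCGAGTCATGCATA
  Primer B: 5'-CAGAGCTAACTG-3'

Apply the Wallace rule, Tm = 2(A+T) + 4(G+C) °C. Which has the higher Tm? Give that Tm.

Primer A, 62°C

Primer A: A+T=9, G+C=11 → Tm = 2(9)+4(11) = 62°C
Primer B: A+T=6, G+C=6 → Tm = 2(6)+4(6) = 36°C
62°C vs 36°C → primer A is higher.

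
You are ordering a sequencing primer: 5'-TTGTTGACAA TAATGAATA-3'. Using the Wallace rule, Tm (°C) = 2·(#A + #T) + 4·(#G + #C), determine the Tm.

46°C

Base counts: A=8, T=7, G=3, C=1
A+T = 15, G+C = 4
Tm = 4·4 + 2·15 = 16 + 30 = 46°C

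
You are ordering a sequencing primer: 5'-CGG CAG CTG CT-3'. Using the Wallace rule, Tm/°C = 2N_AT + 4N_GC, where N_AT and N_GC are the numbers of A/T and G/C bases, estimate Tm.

38°C

Counting bases: C=4, T=2, A=1, G=4
So N_AT = 3 and N_GC = 8.
Tm = 4·8 + 2·3 = 32 + 6 = 38°C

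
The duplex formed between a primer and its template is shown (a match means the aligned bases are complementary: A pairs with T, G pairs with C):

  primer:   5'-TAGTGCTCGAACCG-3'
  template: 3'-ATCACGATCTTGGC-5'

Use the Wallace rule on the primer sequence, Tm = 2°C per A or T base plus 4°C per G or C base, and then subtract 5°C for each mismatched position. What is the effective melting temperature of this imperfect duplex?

Primer base counts: A=3, T=3, G=4, C=4 → A+T=6, G+C=8
Perfect-match Tm = 2(6) + 4(8) = 12 + 32 = 44°C
Mismatches (positions where the bases are not complementary): 1 (at position 8)
Effective Tm = 44 − 1×5 = 44 − 5 = 39°C

39°C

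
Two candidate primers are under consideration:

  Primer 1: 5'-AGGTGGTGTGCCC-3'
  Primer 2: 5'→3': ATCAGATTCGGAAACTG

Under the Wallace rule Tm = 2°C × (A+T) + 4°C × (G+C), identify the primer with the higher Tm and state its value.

Primer 2, 48°C

Primer 1: A+T=4, G+C=9 → Tm = 2(4)+4(9) = 44°C
Primer 2: A+T=10, G+C=7 → Tm = 2(10)+4(7) = 48°C
44°C vs 48°C → primer 2 is higher.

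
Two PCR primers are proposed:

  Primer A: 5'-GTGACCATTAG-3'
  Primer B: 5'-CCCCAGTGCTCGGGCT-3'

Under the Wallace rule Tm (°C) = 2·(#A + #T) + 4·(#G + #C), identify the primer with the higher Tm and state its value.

Primer A: A+T=6, G+C=5 → Tm = 2(6)+4(5) = 32°C
Primer B: A+T=4, G+C=12 → Tm = 2(4)+4(12) = 56°C
32°C vs 56°C → primer B is higher.

Primer B, 56°C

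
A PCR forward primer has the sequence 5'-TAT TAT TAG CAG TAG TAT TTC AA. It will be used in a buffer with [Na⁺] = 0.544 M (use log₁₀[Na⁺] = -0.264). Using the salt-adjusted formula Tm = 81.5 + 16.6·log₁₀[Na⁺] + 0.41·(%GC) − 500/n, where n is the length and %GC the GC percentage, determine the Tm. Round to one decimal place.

Length n = 23. Base counts: G=3, A=8, C=2, T=10
G+C = 5, so %GC = 5/23 × 100 = 21.739%
Salt term: 16.6 × (-0.264) = -4.382
GC term: 0.41 × 21.739 = 8.913; length term: −500/23 = −21.739
Tm = 81.5 + (-4.382) + 8.913 − 21.739 = 64.292 → 64.3°C

64.3°C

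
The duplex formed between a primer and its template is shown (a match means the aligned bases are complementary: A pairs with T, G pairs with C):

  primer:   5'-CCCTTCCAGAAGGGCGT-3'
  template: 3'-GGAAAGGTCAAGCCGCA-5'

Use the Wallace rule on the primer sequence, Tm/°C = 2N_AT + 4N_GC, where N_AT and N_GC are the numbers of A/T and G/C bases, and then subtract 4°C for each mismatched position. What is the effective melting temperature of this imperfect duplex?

40°C

Primer base counts: A=3, T=3, G=5, C=6 → A+T=6, G+C=11
Perfect-match Tm = 2(6) + 4(11) = 12 + 44 = 56°C
Mismatches (positions where the bases are not complementary): 4 (at positions 3, 10, 11, 12)
Effective Tm = 56 − 4×4 = 56 − 16 = 40°C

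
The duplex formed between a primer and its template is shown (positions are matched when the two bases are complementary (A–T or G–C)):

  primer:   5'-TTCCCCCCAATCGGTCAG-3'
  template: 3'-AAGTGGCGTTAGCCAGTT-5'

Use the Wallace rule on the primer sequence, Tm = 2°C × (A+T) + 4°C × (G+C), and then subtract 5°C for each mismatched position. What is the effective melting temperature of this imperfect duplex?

43°C

Primer base counts: A=3, T=4, G=3, C=8 → A+T=7, G+C=11
Perfect-match Tm = 2(7) + 4(11) = 14 + 44 = 58°C
Mismatches (positions where the bases are not complementary): 3 (at positions 4, 7, 18)
Effective Tm = 58 − 3×5 = 58 − 15 = 43°C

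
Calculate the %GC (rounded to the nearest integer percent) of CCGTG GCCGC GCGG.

G=7, A=0, T=1, C=6
G+C = 7 + 6 = 13 out of 14 bases
%GC = 13/14 × 100 = 92.86% ≈ 93%

93%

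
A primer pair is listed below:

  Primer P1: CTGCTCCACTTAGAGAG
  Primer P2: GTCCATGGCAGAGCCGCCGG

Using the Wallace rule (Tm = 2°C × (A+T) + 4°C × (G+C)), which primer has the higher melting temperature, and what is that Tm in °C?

Primer P1: A+T=8, G+C=9 → Tm = 2(8)+4(9) = 52°C
Primer P2: A+T=5, G+C=15 → Tm = 2(5)+4(15) = 70°C
52°C vs 70°C → primer P2 is higher.

Primer P2, 70°C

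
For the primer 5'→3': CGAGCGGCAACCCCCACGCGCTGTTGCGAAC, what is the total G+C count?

22

G=9, A=6, C=13, T=3
G+C = 9 + 13 = 22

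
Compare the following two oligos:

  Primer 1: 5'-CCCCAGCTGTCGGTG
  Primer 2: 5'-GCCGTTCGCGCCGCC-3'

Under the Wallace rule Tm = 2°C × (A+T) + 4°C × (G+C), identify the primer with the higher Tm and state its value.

Primer 2, 56°C

Primer 1: A+T=4, G+C=11 → Tm = 2(4)+4(11) = 52°C
Primer 2: A+T=2, G+C=13 → Tm = 2(2)+4(13) = 56°C
52°C vs 56°C → primer 2 is higher.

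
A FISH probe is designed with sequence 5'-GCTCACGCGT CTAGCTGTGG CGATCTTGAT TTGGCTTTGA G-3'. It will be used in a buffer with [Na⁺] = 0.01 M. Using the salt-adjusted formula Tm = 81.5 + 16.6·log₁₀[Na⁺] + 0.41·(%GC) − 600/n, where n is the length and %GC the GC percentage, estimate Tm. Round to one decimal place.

Length n = 41. Base counts: A=5, T=14, C=9, G=13
G+C = 22, so %GC = 22/41 × 100 = 53.659%
Salt term: 16.6 × (-2) = -33.2
GC term: 0.41 × 53.659 = 22; length term: −600/41 = −14.634
Tm = 81.5 + (-33.2) + 22 − 14.634 = 55.666 → 55.7°C

55.7°C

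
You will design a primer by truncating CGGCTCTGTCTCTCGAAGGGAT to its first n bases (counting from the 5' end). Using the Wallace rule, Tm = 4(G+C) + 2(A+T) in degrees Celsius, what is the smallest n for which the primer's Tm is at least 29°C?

n = 9

First 8 bases: CGGCTCTG → Tm = 28°C (< 29°C)
First 9 bases: CGGCTCTGT → Tm = 30°C (≥ 29°C)
Since every base adds ≥2°C, Tm only increases with n, so the threshold is first crossed at n = 9.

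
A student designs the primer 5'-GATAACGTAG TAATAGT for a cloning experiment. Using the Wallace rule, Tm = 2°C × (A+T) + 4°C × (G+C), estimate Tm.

A=7, G=4, C=1, T=5
So N_AT = 12 and N_GC = 5.
Tm = 2×12 + 4×5 = 44°C

44°C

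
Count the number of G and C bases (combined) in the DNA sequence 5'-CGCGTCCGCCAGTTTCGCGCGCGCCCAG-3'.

Scanning the sequence gives T=4, C=13, A=2, G=9.
Total G or C: 9 + 13 = 22

22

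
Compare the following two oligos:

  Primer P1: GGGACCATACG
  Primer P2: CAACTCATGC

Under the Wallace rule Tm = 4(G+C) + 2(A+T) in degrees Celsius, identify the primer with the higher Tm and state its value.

Primer P1, 36°C

Primer P1: A+T=4, G+C=7 → Tm = 2(4)+4(7) = 36°C
Primer P2: A+T=5, G+C=5 → Tm = 2(5)+4(5) = 30°C
36°C vs 30°C → primer P1 is higher.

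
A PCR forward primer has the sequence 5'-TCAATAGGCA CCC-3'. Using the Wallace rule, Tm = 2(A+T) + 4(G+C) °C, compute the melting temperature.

40°C

Counting bases: C=5, T=2, A=4, G=2
AT pairs contribute 6, GC pairs contribute 7.
Tm = 4·7 + 2·6 = 28 + 12 = 40°C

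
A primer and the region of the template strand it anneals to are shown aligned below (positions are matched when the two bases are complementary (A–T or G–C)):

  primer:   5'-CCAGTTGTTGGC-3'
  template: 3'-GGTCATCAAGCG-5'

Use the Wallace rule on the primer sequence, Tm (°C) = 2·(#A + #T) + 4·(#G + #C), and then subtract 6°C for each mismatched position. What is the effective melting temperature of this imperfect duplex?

Primer base counts: A=1, T=4, G=4, C=3 → A+T=5, G+C=7
Perfect-match Tm = 2(5) + 4(7) = 10 + 28 = 38°C
Mismatches (positions where the bases are not complementary): 2 (at positions 6, 10)
Effective Tm = 38 − 2×6 = 38 − 12 = 26°C

26°C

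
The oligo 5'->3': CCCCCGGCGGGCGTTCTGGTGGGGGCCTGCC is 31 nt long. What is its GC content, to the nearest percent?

84%

A=0, G=14, C=12, T=5
G+C = 14 + 12 = 26 out of 31 bases
%GC = 26/31 × 100 = 83.87% ≈ 84%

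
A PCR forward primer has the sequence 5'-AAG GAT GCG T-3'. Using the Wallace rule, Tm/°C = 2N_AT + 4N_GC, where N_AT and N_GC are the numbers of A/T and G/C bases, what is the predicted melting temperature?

Counting bases: C=1, G=4, T=2, A=3
AT pairs contribute 5, GC pairs contribute 5.
Tm = 2(5) + 4(5) = 10 + 20 = 30°C

30°C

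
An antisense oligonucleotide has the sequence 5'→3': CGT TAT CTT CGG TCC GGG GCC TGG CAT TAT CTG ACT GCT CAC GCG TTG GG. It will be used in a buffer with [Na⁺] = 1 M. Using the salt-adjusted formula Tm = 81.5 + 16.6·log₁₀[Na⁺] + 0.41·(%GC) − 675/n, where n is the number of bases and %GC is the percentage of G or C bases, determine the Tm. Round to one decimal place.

Length n = 50. Counting bases: A=5, C=14, G=16, T=15
G+C = 30, so %GC = 30/50 × 100 = 60%
Salt term: 16.6 × (0) = 0
GC term: 0.41 × 60 = 24.6; length term: −675/50 = −13.5
Tm = 81.5 + (0) + 24.6 − 13.5 = 92.6 → 92.6°C

92.6°C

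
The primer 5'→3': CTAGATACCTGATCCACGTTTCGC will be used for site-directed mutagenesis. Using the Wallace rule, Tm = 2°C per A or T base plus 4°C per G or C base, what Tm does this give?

72°C

Base counts: G=4, A=5, T=7, C=8
A+T = 12, G+C = 12
Tm = 2×12 + 4×12 = 72°C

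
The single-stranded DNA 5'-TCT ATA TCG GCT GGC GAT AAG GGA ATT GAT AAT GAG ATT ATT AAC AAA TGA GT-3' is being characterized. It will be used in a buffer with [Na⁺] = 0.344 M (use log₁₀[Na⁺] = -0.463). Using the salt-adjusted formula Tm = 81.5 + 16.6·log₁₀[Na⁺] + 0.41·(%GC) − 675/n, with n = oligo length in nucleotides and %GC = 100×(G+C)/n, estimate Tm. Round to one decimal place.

Length n = 53. Scanning the sequence gives C=5, G=13, T=16, A=19.
G+C = 18, so %GC = 18/53 × 100 = 33.962%
Salt term: 16.6 × (-0.463) = -7.686
GC term: 0.41 × 33.962 = 13.924; length term: −675/53 = −12.736
Tm = 81.5 + (-7.686) + 13.924 − 12.736 = 75.002 → 75.0°C

75.0°C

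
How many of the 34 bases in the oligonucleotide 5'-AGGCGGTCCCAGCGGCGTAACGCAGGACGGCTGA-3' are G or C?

Counting bases: G=14, A=7, T=3, C=10
G+C = 14 + 10 = 24

24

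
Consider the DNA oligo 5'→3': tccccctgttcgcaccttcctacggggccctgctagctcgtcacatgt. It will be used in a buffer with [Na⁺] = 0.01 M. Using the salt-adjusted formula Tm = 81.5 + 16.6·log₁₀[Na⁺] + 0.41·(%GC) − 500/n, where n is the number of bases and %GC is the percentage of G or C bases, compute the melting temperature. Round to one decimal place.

63.5°C

Length n = 48. Base counts: T=13, G=10, A=5, C=20
G+C = 30, so %GC = 30/48 × 100 = 62.5%
Salt term: 16.6 × (-2) = -33.2
GC term: 0.41 × 62.5 = 25.625; length term: −500/48 = −10.417
Tm = 81.5 + (-33.2) + 25.625 − 10.417 = 63.508 → 63.5°C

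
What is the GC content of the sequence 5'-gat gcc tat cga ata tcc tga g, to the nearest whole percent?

Scanning the sequence gives C=5, T=6, A=6, G=5.
G+C = 5 + 5 = 10 out of 22 bases
%GC = 10/22 × 100 = 45.45% ≈ 45%

45%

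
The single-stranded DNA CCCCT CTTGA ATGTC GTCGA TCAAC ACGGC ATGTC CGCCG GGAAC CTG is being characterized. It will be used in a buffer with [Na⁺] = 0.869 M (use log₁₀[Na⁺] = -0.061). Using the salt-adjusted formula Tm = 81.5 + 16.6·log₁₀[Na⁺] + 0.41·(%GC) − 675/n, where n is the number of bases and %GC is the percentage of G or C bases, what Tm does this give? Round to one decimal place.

91.2°C

Length n = 48. Scanning the sequence gives C=17, G=12, T=10, A=9.
G+C = 29, so %GC = 29/48 × 100 = 60.417%
Salt term: 16.6 × (-0.061) = -1.013
GC term: 0.41 × 60.417 = 24.771; length term: −675/48 = −14.062
Tm = 81.5 + (-1.013) + 24.771 − 14.062 = 91.196 → 91.2°C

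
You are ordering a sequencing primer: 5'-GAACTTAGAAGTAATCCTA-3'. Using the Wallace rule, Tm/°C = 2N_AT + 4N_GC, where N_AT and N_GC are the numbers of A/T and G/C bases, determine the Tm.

Counting bases: T=5, A=8, C=3, G=3
So N_AT = 13 and N_GC = 6.
Tm = 4·6 + 2·13 = 24 + 26 = 50°C

50°C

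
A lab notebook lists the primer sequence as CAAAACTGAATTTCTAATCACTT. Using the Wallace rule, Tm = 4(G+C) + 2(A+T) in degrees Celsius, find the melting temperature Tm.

Base counts: C=5, A=9, G=1, T=8
So N_AT = 17 and N_GC = 6.
Tm = 2(17) + 4(6) = 34 + 24 = 58°C

58°C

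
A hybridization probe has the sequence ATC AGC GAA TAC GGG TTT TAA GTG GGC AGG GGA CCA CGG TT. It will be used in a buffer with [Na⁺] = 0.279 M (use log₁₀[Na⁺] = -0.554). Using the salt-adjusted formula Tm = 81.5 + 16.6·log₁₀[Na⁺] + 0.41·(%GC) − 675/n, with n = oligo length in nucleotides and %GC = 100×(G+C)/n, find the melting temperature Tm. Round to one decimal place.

Length n = 41. Scanning the sequence gives T=9, G=15, C=7, A=10.
G+C = 22, so %GC = 22/41 × 100 = 53.659%
Salt term: 16.6 × (-0.554) = -9.196
GC term: 0.41 × 53.659 = 22; length term: −675/41 = −16.463
Tm = 81.5 + (-9.196) + 22 − 16.463 = 77.841 → 77.8°C

77.8°C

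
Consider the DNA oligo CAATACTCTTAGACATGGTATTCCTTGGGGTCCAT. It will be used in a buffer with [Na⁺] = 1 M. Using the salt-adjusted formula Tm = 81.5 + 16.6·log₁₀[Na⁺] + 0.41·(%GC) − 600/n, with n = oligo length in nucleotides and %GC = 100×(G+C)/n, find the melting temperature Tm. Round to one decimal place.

81.9°C

Length n = 35. C=8, T=12, A=8, G=7
G+C = 15, so %GC = 15/35 × 100 = 42.857%
Salt term: 16.6 × (0) = 0
GC term: 0.41 × 42.857 = 17.571; length term: −600/35 = −17.143
Tm = 81.5 + (0) + 17.571 − 17.143 = 81.928 → 81.9°C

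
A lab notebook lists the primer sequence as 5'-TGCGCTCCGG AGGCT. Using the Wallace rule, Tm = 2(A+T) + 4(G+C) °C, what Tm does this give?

52°C

A=1, C=5, G=6, T=3
So N_AT = 4 and N_GC = 11.
Tm = 2×4 + 4×11 = 52°C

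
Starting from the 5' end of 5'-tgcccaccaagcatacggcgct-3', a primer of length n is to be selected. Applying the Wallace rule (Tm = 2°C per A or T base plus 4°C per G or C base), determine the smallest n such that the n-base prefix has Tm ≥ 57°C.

First 17 bases: TGCCCACCAAGCATACG → Tm = 54°C (< 57°C)
First 18 bases: TGCCCACCAAGCATACGG → Tm = 58°C (≥ 57°C)
Each additional base adds 2°C (A/T) or 4°C (G/C), so Tm is non-decreasing in n; n = 18 is the first length to reach 57°C.

n = 18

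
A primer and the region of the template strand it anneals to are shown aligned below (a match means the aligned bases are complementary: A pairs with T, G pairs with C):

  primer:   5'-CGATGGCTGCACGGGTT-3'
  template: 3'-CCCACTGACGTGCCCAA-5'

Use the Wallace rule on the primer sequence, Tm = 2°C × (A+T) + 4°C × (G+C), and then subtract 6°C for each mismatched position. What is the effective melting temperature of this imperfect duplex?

38°C

Primer base counts: A=2, T=4, G=7, C=4 → A+T=6, G+C=11
Perfect-match Tm = 2(6) + 4(11) = 12 + 44 = 56°C
Mismatches (positions where the bases are not complementary): 3 (at positions 1, 3, 6)
Effective Tm = 56 − 3×6 = 56 − 18 = 38°C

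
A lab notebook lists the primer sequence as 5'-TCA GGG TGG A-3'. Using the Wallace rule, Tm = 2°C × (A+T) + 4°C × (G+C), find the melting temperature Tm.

Scanning the sequence gives C=1, G=5, A=2, T=2.
So N_AT = 4 and N_GC = 6.
Tm = 2×4 + 4×6 = 32°C

32°C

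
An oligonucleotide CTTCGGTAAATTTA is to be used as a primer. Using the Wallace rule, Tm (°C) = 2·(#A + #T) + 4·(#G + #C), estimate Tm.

36°C

G=2, C=2, T=6, A=4
A+T = 10, G+C = 4
Tm = 2×10 + 4×4 = 36°C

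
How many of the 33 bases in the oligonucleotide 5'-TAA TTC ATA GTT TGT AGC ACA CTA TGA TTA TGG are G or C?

10

Counting bases: A=10, G=6, C=4, T=13
G+C = 6 + 4 = 10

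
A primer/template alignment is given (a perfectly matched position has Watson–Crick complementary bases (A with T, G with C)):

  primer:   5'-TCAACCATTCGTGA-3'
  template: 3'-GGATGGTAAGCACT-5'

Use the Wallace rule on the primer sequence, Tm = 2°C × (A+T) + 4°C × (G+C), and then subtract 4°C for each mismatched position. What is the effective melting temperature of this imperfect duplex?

32°C

Primer base counts: A=4, T=4, G=2, C=4 → A+T=8, G+C=6
Perfect-match Tm = 2(8) + 4(6) = 16 + 24 = 40°C
Mismatches (positions where the bases are not complementary): 2 (at positions 1, 3)
Effective Tm = 40 − 2×4 = 40 − 8 = 32°C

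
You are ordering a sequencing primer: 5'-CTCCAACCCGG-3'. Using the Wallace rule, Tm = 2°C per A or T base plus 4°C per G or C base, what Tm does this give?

Base counts: T=1, C=6, G=2, A=2
So N_AT = 3 and N_GC = 8.
Tm = 2(3) + 4(8) = 6 + 32 = 38°C

38°C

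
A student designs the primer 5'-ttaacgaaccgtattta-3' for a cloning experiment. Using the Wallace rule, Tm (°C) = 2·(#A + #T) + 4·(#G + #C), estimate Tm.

Base counts: G=2, T=6, A=6, C=3
So N_AT = 12 and N_GC = 5.
Tm = 4·5 + 2·12 = 20 + 24 = 44°C

44°C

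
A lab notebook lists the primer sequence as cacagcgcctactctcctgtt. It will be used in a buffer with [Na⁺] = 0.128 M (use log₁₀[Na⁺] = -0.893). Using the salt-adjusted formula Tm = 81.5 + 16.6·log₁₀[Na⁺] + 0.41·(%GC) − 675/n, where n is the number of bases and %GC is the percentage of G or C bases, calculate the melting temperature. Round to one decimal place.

58.0°C

Length n = 21. G=3, C=9, T=6, A=3
G+C = 12, so %GC = 12/21 × 100 = 57.143%
Salt term: 16.6 × (-0.893) = -14.824
GC term: 0.41 × 57.143 = 23.429; length term: −675/21 = −32.143
Tm = 81.5 + (-14.824) + 23.429 − 32.143 = 57.962 → 58.0°C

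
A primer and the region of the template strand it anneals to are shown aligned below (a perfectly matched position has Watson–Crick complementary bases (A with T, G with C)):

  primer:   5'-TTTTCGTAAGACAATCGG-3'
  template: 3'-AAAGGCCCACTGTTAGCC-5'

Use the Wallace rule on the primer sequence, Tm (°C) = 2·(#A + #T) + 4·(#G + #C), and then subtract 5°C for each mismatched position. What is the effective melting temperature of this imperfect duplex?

30°C

Primer base counts: A=5, T=6, G=4, C=3 → A+T=11, G+C=7
Perfect-match Tm = 2(11) + 4(7) = 22 + 28 = 50°C
Mismatches (positions where the bases are not complementary): 4 (at positions 4, 7, 8, 9)
Effective Tm = 50 − 4×5 = 50 − 20 = 30°C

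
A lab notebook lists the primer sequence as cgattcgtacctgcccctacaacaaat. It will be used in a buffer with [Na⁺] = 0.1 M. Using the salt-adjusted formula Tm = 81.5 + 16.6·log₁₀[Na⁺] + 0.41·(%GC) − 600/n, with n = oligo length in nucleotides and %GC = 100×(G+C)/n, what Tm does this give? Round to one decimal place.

62.4°C

Length n = 27. Scanning the sequence gives T=6, A=8, G=3, C=10.
G+C = 13, so %GC = 13/27 × 100 = 48.148%
Salt term: 16.6 × (-1) = -16.6
GC term: 0.41 × 48.148 = 19.741; length term: −600/27 = −22.222
Tm = 81.5 + (-16.6) + 19.741 − 22.222 = 62.419 → 62.4°C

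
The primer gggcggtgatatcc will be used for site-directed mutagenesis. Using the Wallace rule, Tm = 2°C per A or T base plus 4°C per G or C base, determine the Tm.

Counting bases: A=2, T=3, C=3, G=6
So N_AT = 5 and N_GC = 9.
Tm = 4·9 + 2·5 = 36 + 10 = 46°C

46°C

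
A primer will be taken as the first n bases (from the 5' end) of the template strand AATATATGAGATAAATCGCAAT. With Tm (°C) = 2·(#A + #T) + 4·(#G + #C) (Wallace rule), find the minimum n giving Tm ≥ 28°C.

n = 12

First 11 bases: AATATATGAGA → Tm = 26°C (< 28°C)
First 12 bases: AATATATGAGAT → Tm = 28°C (≥ 28°C)
Each additional base adds 2°C (A/T) or 4°C (G/C), so Tm is non-decreasing in n; n = 12 is the first length to reach 28°C.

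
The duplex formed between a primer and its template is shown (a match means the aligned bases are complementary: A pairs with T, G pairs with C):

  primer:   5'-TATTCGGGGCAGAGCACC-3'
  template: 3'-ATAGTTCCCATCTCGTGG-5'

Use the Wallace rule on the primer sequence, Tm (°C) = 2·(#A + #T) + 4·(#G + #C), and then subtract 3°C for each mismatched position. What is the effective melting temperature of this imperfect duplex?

Primer base counts: A=4, T=3, G=6, C=5 → A+T=7, G+C=11
Perfect-match Tm = 2(7) + 4(11) = 14 + 44 = 58°C
Mismatches (positions where the bases are not complementary): 4 (at positions 4, 5, 6, 10)
Effective Tm = 58 − 4×3 = 58 − 12 = 46°C

46°C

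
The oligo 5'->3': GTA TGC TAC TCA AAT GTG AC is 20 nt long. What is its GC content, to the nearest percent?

40%

Counting bases: T=6, C=4, A=6, G=4
G+C = 4 + 4 = 8 out of 20 bases
%GC = 8/20 × 100 = 40% ≈ 40%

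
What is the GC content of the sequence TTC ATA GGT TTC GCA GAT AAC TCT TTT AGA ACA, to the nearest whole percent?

33%

G=5, A=10, C=6, T=12
G+C = 5 + 6 = 11 out of 33 bases
%GC = 11/33 × 100 = 33.33% ≈ 33%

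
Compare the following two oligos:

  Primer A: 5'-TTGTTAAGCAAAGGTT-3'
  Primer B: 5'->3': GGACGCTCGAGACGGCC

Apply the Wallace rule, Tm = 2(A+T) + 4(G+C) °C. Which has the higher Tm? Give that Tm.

Primer B, 60°C

Primer A: A+T=11, G+C=5 → Tm = 2(11)+4(5) = 42°C
Primer B: A+T=4, G+C=13 → Tm = 2(4)+4(13) = 60°C
42°C vs 60°C → primer B is higher.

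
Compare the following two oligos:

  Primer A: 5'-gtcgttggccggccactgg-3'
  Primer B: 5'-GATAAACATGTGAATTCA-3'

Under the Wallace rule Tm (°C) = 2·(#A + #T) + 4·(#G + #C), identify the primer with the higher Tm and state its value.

Primer A, 66°C

Primer A: A+T=5, G+C=14 → Tm = 2(5)+4(14) = 66°C
Primer B: A+T=13, G+C=5 → Tm = 2(13)+4(5) = 46°C
66°C vs 46°C → primer A is higher.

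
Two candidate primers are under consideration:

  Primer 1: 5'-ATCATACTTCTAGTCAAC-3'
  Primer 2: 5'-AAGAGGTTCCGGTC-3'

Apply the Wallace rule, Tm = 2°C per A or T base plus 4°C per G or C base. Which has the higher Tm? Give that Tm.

Primer 1, 48°C

Primer 1: A+T=12, G+C=6 → Tm = 2(12)+4(6) = 48°C
Primer 2: A+T=6, G+C=8 → Tm = 2(6)+4(8) = 44°C
48°C vs 44°C → primer 1 is higher.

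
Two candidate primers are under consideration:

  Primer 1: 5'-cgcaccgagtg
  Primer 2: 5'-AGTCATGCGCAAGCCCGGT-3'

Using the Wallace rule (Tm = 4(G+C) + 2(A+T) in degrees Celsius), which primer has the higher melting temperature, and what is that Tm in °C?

Primer 2, 62°C

Primer 1: A+T=3, G+C=8 → Tm = 2(3)+4(8) = 38°C
Primer 2: A+T=7, G+C=12 → Tm = 2(7)+4(12) = 62°C
38°C vs 62°C → primer 2 is higher.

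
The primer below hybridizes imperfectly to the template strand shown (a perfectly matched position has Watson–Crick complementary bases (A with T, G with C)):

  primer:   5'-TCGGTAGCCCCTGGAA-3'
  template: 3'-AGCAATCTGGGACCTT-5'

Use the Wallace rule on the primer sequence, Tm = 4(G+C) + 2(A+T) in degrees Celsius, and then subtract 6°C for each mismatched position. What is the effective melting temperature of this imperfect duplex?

Primer base counts: A=3, T=3, G=5, C=5 → A+T=6, G+C=10
Perfect-match Tm = 2(6) + 4(10) = 12 + 40 = 52°C
Mismatches (positions where the bases are not complementary): 2 (at positions 4, 8)
Effective Tm = 52 − 2×6 = 52 − 12 = 40°C

40°C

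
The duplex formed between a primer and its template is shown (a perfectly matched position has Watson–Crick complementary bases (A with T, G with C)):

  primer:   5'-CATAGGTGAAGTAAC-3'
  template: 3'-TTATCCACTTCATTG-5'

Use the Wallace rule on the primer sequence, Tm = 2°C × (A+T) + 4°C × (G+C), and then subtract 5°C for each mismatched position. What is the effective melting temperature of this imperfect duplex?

Primer base counts: A=6, T=3, G=4, C=2 → A+T=9, G+C=6
Perfect-match Tm = 2(9) + 4(6) = 18 + 24 = 42°C
Mismatches (positions where the bases are not complementary): 1 (at position 1)
Effective Tm = 42 − 1×5 = 42 − 5 = 37°C

37°C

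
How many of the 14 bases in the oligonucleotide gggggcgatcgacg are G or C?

11

Scanning the sequence gives T=1, C=3, G=8, A=2.
G+C = 8 + 3 = 11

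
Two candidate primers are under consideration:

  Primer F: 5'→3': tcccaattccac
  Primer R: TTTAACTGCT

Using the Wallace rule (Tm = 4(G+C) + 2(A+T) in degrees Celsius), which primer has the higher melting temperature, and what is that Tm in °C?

Primer F, 36°C

Primer F: A+T=6, G+C=6 → Tm = 2(6)+4(6) = 36°C
Primer R: A+T=7, G+C=3 → Tm = 2(7)+4(3) = 26°C
36°C vs 26°C → primer F is higher.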